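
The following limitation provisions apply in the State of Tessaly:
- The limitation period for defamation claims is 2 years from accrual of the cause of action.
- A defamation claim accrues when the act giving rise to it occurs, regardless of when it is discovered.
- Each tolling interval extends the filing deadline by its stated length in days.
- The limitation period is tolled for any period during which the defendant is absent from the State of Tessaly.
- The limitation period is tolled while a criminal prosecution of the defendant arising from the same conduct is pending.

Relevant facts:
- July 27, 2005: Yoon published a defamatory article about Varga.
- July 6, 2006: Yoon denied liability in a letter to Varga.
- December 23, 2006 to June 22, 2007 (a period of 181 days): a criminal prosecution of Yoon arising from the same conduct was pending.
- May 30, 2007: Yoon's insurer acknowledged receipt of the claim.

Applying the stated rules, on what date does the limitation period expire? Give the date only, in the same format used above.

January 24, 2008

The cause of action accrued on July 27, 2005, the date of the act.
Adding the 2 years base period to July 27, 2005 gives a deadline of July 27, 2007, before any tolling.
Because the pending criminal prosecution ran from December 23, 2006 to June 22, 2007, the deadline is extended by 181 days to January 24, 2008.
None of the other events listed affects the running of the period under the stated rules.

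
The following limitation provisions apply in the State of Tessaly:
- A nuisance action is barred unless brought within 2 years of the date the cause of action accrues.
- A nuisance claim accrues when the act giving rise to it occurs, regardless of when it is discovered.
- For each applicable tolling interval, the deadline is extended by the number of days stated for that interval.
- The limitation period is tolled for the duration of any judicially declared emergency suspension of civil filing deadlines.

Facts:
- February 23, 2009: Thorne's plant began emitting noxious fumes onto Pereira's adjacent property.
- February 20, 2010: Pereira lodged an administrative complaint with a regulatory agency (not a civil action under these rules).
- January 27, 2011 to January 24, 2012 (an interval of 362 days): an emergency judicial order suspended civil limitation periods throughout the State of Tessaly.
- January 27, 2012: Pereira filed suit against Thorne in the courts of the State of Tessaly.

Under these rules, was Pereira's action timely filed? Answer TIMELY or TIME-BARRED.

The claim accrued on February 23, 2009, when the wrongful act occurred.
2 years from February 23, 2009 is February 23, 2011.
The emergency suspension of filing deadlines from January 27, 2011 to January 24, 2012 tolled the period for 362 days, extending the deadline to February 20, 2012.
None of the other events listed affects the running of the period under the stated rules.
Filing on January 27, 2012 beat the February 20, 2012 deadline — the action is timely.

TIMELY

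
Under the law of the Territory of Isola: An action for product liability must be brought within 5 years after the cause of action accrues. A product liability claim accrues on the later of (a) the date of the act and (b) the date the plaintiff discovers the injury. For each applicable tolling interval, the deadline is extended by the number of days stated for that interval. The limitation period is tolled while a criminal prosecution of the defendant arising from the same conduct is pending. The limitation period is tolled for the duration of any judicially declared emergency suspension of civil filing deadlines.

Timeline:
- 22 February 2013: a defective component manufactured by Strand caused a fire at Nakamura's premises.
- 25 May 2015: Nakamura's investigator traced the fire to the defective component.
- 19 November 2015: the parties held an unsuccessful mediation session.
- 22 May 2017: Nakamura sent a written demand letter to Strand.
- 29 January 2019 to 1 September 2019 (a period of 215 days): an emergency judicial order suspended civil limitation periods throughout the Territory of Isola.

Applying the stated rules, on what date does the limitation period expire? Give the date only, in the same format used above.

The claim accrued on 25 May 2015 — the later of the 22 February 2013 act and the 25 May 2015 discovery.
The untolled deadline — 5 years after 25 May 2015 — is 25 May 2020.
The period was tolled for 215 days by the emergency suspension of filing deadlines (29 January 2019 to 1 September 2019), pushing the deadline to 26 December 2020.
The other events in the timeline have no effect on the limitation period under the stated rules.

26 December 2020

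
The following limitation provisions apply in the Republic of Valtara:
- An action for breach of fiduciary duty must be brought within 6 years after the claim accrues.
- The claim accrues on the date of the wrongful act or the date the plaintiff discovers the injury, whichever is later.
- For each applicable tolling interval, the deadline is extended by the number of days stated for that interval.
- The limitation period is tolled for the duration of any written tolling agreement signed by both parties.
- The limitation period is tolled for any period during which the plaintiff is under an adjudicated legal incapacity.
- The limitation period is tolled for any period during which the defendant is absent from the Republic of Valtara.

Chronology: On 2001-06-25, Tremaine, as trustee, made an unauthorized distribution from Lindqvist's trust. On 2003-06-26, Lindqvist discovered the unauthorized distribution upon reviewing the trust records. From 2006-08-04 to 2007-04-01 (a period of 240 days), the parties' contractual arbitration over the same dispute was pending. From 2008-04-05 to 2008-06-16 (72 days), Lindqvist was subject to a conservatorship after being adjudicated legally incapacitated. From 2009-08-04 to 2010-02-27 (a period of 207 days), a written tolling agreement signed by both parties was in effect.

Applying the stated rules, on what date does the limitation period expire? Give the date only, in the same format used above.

2010-04-01

Because discovery on 2003-06-26 post-dates the 2001-06-25 act, accrual under the later-of rule falls on 2003-06-26.
Adding the 6 years base period to 2003-06-26 gives a deadline of 2009-06-26, before any tolling.
The period was tolled for 72 days by the plaintiff's legal incapacity (2008-04-05 to 2008-06-16), pushing the deadline to 2009-09-06.
Because the written tolling agreement ran from 2009-08-04 to 2010-02-27, the deadline is extended by 207 days to 2010-04-01.
Although a pending arbitration ran from 2006-08-04 to 2007-04-01, the stated rules do not make that a tolling event, so it is disregarded.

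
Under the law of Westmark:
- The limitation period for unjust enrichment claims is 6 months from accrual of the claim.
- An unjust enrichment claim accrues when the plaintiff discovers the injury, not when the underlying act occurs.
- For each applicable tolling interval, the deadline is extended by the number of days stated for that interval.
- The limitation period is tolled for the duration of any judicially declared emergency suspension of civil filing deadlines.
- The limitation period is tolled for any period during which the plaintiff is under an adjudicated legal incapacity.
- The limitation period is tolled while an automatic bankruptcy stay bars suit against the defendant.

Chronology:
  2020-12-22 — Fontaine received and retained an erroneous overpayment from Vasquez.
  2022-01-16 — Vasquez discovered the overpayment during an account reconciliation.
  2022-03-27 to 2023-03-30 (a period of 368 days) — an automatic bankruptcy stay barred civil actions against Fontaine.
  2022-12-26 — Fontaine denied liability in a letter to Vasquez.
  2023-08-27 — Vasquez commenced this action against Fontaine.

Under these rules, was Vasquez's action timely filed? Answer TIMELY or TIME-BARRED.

Under the discovery rule, the claim accrued on 2022-01-16, when Vasquez discovered the injury — not on the 2020-12-22 date of the underlying act.
Adding the 6 months base period to 2022-01-16 gives a deadline of 2022-07-16, before any tolling.
The automatic bankruptcy stay from 2022-03-27 to 2023-03-30 tolled the period for 368 days, extending the deadline to 2023-07-19.
The other events in the timeline have no effect on the limitation period under the stated rules.
Filing on 2023-08-27 missed the 2023-07-19 deadline — the action is time-barred.

TIME-BARRED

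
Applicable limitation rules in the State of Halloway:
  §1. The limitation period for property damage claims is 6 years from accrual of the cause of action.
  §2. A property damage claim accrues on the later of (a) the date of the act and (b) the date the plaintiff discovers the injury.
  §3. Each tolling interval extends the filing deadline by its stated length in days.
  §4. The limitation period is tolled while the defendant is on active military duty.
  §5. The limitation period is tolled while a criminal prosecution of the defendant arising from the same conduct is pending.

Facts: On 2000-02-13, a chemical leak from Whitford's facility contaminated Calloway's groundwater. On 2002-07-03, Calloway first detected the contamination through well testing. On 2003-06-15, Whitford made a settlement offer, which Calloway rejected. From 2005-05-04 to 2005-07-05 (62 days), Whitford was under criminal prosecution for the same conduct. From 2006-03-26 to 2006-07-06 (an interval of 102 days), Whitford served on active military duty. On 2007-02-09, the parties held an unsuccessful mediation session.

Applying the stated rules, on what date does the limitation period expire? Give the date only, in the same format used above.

2008-12-14

Taking the later of the act (2000-02-13) and discovery (2002-07-03), the claim accrued on 2002-07-03.
The untolled deadline — 6 years after 2002-07-03 — is 2008-07-03.
Because the pending criminal prosecution ran from 2005-05-04 to 2005-07-05, the deadline is extended by 62 days to 2008-09-03.
The period was tolled for 102 days by the defendant's active military service (2006-03-26 to 2006-07-06), pushing the deadline to 2008-12-14.
None of the other events listed affects the running of the period under the stated rules.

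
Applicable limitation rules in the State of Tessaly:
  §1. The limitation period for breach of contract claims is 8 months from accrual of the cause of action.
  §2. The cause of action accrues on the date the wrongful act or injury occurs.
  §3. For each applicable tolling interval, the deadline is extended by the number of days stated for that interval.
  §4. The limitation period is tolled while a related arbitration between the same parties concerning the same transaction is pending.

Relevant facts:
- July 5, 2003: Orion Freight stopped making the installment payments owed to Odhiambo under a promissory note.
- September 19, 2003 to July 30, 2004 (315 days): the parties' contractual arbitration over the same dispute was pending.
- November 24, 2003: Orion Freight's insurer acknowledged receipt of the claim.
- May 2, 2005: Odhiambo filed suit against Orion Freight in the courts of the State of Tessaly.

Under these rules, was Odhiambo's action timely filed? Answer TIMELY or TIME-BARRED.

TIME-BARRED

The claim accrued on July 5, 2003, when the wrongful act occurred.
The untolled deadline — 8 months after July 5, 2003 — is March 5, 2004.
The period was tolled for 315 days by the pending related arbitration (September 19, 2003 to July 30, 2004), pushing the deadline to January 14, 2005.
None of the other events listed affects the running of the period under the stated rules.
Filing on May 2, 2005 missed the January 14, 2005 deadline — the action is time-barred.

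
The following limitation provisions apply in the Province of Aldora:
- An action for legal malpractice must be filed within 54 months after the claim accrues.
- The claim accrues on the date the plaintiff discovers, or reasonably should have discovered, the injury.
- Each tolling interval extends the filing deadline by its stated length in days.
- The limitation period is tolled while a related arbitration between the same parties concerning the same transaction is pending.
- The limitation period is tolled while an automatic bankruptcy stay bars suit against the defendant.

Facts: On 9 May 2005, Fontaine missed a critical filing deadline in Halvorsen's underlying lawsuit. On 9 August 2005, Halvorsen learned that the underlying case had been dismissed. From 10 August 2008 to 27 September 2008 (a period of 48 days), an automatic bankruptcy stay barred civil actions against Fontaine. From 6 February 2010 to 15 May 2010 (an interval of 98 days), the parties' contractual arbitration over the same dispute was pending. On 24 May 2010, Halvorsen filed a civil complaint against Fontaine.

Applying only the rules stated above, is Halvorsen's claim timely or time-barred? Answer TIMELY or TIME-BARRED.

The claim did not accrue until Halvorsen discovered the injury on 9 August 2005; the 9 May 2005 act date does not start the clock under the stated rule.
54 months from 9 August 2005 is 9 February 2010.
The automatic bankruptcy stay from 10 August 2008 to 27 September 2008 tolled the period for 48 days, extending the deadline to 29 March 2010.
Because the pending related arbitration ran from 6 February 2010 to 15 May 2010, the deadline is extended by 98 days to 5 July 2010.
Filing on 24 May 2010 beat the 5 July 2010 deadline — the action is timely.

TIMELY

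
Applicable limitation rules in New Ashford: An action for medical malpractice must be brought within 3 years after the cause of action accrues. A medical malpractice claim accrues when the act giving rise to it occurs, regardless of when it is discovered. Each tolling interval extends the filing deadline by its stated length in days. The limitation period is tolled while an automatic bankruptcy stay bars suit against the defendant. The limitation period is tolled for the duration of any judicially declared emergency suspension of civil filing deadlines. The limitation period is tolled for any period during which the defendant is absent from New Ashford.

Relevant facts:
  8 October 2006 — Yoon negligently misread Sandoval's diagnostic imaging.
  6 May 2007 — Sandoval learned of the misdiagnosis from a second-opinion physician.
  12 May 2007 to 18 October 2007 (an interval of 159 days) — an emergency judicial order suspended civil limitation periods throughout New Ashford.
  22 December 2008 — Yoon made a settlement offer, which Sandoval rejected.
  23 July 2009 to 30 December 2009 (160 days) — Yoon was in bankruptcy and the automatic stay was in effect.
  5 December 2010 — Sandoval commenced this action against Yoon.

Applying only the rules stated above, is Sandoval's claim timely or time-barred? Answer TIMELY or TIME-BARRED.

TIME-BARRED

Accrual is governed by the date of the act, so the period began to run on 8 October 2006; the later discovery on 6 May 2007 is irrelevant under the stated rule.
Adding the 3 years base period to 8 October 2006 gives a deadline of 8 October 2009, before any tolling.
Because the emergency suspension of filing deadlines ran from 12 May 2007 to 18 October 2007, the deadline is extended by 159 days to 16 March 2010.
Because the automatic bankruptcy stay ran from 23 July 2009 to 30 December 2009, the deadline is extended by 160 days to 23 August 2010.
Nothing else in the chronology tolls or restarts the period.
Sandoval filed on 5 December 2010, after the 23 August 2010 deadline, so the action is time-barred.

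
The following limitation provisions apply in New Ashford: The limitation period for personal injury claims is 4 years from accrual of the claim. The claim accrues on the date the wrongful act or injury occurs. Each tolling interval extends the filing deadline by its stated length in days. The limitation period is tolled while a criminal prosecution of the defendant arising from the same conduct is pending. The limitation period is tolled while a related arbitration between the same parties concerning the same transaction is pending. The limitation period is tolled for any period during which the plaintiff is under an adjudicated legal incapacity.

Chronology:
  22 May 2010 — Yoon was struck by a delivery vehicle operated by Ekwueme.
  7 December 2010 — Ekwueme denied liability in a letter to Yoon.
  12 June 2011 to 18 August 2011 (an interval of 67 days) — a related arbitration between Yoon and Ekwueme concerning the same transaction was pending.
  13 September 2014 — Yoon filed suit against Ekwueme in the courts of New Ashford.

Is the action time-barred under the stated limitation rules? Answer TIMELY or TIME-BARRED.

TIME-BARRED

The claim accrued on 22 May 2010, the date of the act.
The untolled deadline — 4 years after 22 May 2010 — is 22 May 2014.
The period was tolled for 67 days by the pending related arbitration (12 June 2011 to 18 August 2011), pushing the deadline to 28 July 2014.
Nothing else in the chronology tolls or restarts the period.
The 13 September 2014 filing falls after the 28 July 2014 deadline; the claim is time-barred.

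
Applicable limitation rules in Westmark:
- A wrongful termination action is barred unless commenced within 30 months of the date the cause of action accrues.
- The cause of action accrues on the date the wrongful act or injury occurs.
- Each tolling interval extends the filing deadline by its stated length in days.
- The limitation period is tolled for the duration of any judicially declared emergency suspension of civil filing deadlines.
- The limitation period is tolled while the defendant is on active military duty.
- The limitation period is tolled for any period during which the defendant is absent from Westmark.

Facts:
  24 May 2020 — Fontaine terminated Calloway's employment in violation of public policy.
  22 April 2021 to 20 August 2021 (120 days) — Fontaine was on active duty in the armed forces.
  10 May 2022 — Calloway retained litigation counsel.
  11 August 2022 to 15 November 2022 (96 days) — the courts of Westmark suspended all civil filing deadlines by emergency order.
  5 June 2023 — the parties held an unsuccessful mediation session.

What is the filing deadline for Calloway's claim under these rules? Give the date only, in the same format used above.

The limitation period began to run on 24 May 2020.
The untolled deadline — 30 months after 24 May 2020 — is 24 November 2022.
The defendant's active military service from 22 April 2021 to 20 August 2021 tolled the period for 120 days, extending the deadline to 24 March 2023.
The period was tolled for 96 days by the emergency suspension of filing deadlines (11 August 2022 to 15 November 2022), pushing the deadline to 28 June 2023.
None of the other events listed affects the running of the period under the stated rules.

28 June 2023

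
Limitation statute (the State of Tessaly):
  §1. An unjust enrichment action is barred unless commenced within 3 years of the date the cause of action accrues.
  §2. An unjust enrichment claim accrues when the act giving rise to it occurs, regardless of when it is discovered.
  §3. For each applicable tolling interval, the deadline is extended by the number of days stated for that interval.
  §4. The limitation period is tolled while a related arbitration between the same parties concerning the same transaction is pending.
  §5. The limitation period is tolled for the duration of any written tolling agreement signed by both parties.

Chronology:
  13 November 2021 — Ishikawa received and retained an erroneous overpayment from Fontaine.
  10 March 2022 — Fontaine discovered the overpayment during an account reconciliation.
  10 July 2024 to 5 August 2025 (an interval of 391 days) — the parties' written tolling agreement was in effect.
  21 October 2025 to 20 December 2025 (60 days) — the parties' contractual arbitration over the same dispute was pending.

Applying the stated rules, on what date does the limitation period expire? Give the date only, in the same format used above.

Accrual is governed by the date of the act, so the period began to run on 13 November 2021; the later discovery on 10 March 2022 is irrelevant under the stated rule.
The untolled deadline — 3 years after 13 November 2021 — is 13 November 2024.
Because the written tolling agreement ran from 10 July 2024 to 5 August 2025, the deadline is extended by 391 days to 9 December 2025.
The pending related arbitration from 21 October 2025 to 20 December 2025 tolled the period for 60 days, extending the deadline to 7 February 2026.

7 February 2026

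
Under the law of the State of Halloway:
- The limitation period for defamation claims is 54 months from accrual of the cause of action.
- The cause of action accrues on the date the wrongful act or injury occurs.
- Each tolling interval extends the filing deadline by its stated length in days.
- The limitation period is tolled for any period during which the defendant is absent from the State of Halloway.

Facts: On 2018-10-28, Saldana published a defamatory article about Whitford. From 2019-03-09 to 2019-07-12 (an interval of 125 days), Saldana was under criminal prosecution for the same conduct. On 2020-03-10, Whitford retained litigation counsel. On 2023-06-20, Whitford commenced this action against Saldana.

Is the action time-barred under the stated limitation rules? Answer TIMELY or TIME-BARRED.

TIME-BARRED

The cause of action accrued on 2018-10-28, the date of the act.
54 months from 2018-10-28 is 2023-04-28.
Although a criminal prosecution ran from 2019-03-09 to 2019-07-12, the stated rules do not make that a tolling event, so it is disregarded.
None of the other events listed affects the running of the period under the stated rules.
Filing on 2023-06-20 missed the 2023-04-28 deadline — the action is time-barred.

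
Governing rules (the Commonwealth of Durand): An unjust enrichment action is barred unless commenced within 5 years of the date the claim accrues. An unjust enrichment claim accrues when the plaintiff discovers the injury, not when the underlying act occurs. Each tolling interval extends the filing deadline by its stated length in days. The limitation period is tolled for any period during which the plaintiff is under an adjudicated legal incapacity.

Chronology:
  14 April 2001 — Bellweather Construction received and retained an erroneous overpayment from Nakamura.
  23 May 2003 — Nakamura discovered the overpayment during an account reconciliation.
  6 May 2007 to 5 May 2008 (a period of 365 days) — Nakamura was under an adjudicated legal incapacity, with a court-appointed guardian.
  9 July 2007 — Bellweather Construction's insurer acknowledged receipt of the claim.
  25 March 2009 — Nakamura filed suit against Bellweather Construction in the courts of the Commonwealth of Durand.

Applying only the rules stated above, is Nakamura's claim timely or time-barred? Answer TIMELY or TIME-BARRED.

Under the discovery rule, the claim accrued on 23 May 2003, when Nakamura discovered the injury — not on the 14 April 2001 date of the underlying act.
5 years from 23 May 2003 is 23 May 2008.
The plaintiff's legal incapacity from 6 May 2007 to 5 May 2008 tolled the period for 365 days, extending the deadline to 23 May 2009.
None of the other events listed affects the running of the period under the stated rules.
Filing on 25 March 2009 beat the 23 May 2009 deadline — the action is timely.

TIMELY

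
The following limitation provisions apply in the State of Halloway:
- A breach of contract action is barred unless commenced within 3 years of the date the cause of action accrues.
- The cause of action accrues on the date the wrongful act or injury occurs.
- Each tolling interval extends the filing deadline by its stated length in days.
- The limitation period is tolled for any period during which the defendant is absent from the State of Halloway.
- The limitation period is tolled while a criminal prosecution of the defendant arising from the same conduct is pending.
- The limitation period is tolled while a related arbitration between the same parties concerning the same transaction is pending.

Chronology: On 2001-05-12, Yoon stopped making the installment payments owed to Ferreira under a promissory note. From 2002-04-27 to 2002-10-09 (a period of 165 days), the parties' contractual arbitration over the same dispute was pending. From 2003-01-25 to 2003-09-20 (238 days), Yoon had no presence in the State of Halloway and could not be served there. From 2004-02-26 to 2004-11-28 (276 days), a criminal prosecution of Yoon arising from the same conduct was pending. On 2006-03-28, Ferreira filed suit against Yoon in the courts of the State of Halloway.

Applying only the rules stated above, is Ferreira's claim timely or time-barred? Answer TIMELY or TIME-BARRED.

TIME-BARRED

The limitation period began to run on 2001-05-12.
Adding the 3 years base period to 2001-05-12 gives a deadline of 2004-05-12, before any tolling.
The period was tolled for 165 days by the pending related arbitration (2002-04-27 to 2002-10-09), pushing the deadline to 2004-10-24.
Because the defendant's absence from the jurisdiction ran from 2003-01-25 to 2003-09-20, the deadline is extended by 238 days to 2005-06-19.
Because the pending criminal prosecution ran from 2004-02-26 to 2004-11-28, the deadline is extended by 276 days to 2006-03-22.
The 2006-03-28 filing falls after the 2006-03-22 deadline; the claim is time-barred.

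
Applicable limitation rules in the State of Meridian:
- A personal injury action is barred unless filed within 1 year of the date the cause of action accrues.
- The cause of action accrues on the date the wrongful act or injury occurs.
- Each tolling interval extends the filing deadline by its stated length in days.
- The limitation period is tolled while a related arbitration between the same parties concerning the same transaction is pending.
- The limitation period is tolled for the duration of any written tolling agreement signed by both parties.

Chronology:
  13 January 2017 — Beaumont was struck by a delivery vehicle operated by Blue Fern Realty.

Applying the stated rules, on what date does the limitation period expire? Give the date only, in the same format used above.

The claim accrued on 13 January 2017, when the wrongful act occurred.
The untolled deadline — 1 year after 13 January 2017 — is 13 January 2018.

13 January 2018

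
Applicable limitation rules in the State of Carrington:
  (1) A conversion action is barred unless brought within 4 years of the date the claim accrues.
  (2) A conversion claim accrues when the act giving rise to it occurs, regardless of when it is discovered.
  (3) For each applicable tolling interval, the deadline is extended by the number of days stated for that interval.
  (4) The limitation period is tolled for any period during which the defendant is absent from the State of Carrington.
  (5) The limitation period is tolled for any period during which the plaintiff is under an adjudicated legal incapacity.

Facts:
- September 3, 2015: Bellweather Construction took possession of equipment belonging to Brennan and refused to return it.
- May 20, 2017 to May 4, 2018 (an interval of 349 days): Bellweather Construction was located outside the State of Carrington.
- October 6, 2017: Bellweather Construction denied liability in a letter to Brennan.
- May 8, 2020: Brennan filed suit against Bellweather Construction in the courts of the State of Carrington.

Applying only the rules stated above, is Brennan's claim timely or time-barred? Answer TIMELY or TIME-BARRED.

TIMELY

The claim accrued on September 3, 2015, when the wrongful act occurred.
The untolled deadline — 4 years after September 3, 2015 — is September 3, 2019.
Because the defendant's absence from the jurisdiction ran from May 20, 2017 to May 4, 2018, the deadline is extended by 349 days to August 17, 2020.
The other events in the timeline have no effect on the limitation period under the stated rules.
Brennan filed on May 8, 2020, before the August 17, 2020 deadline, so the action is timely.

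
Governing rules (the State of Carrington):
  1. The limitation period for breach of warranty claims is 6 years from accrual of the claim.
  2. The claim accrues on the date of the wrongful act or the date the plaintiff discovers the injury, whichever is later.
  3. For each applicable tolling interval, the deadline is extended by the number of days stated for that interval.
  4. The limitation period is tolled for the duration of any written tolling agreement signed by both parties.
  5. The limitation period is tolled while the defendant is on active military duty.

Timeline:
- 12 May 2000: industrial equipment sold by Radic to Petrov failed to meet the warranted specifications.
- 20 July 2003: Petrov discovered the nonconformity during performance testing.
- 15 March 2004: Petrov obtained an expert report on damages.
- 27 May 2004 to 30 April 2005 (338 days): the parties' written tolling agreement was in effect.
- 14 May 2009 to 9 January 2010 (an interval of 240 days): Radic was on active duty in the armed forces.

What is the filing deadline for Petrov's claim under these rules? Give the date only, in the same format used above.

18 February 2011

Because discovery on 20 July 2003 post-dates the 12 May 2000 act, accrual under the later-of rule falls on 20 July 2003.
6 years from 20 July 2003 is 20 July 2009.
The period was tolled for 338 days by the written tolling agreement (27 May 2004 to 30 April 2005), pushing the deadline to 23 June 2010.
Because the defendant's active military service ran from 14 May 2009 to 9 January 2010, the deadline is extended by 240 days to 18 February 2011.
Nothing else in the chronology tolls or restarts the period.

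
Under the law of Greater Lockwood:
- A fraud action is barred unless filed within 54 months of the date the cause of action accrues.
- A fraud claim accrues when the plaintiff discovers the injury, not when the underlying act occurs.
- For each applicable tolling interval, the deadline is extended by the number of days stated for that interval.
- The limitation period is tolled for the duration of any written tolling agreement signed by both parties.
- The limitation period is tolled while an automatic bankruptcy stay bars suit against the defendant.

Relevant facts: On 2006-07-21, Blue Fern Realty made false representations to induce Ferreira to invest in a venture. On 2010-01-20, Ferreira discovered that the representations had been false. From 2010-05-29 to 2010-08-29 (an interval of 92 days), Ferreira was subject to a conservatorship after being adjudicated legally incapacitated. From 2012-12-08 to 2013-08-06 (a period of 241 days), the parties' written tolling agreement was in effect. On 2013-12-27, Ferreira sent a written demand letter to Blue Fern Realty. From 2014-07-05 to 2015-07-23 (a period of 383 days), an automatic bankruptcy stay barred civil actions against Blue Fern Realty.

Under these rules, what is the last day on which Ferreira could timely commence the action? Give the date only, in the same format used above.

2016-04-04

Accrual is tied to discovery, so the period began on 2010-01-20 rather than on 2006-07-21 when the act occurred.
Adding the 54 months base period to 2010-01-20 gives a deadline of 2014-07-20, before any tolling.
The written tolling agreement from 2012-12-08 to 2013-08-06 tolled the period for 241 days, extending the deadline to 2015-03-18.
Because the automatic bankruptcy stay ran from 2014-07-05 to 2015-07-23, the deadline is extended by 383 days to 2016-04-04.
No stated provision tolls the period for the plaintiff's incapacity, so the interval from 2010-05-29 to 2010-08-29 has no effect on the deadline.
None of the other events listed affects the running of the period under the stated rules.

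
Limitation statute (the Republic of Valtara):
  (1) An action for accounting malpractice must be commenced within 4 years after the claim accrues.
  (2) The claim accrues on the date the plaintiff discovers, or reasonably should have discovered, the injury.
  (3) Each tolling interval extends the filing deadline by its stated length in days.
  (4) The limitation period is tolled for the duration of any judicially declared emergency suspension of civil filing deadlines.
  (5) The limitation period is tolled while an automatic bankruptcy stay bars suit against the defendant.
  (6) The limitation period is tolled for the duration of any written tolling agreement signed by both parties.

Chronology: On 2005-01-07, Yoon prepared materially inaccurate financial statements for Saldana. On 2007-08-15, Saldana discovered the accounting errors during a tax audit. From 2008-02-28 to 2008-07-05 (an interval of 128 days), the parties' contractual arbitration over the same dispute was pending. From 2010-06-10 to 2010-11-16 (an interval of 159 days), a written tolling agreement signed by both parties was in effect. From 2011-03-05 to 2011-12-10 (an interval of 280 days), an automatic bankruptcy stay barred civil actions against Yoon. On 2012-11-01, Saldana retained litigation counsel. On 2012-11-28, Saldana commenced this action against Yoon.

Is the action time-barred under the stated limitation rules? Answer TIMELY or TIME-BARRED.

TIME-BARRED

Accrual is tied to discovery, so the period began on 2007-08-15 rather than on 2005-01-07 when the act occurred.
The untolled deadline — 4 years after 2007-08-15 — is 2011-08-15.
The period was tolled for 159 days by the written tolling agreement (2010-06-10 to 2010-11-16), pushing the deadline to 2012-01-21.
The period was tolled for 280 days by the automatic bankruptcy stay (2011-03-05 to 2011-12-10), pushing the deadline to 2012-10-27.
The pending related arbitration from 2008-02-28 to 2008-07-05 does not toll the period, because no stated rule makes a pending arbitration a tolling event.
Nothing else in the chronology tolls or restarts the period.
Saldana filed on 2012-11-28, after the 2012-10-27 deadline, so the action is time-barred.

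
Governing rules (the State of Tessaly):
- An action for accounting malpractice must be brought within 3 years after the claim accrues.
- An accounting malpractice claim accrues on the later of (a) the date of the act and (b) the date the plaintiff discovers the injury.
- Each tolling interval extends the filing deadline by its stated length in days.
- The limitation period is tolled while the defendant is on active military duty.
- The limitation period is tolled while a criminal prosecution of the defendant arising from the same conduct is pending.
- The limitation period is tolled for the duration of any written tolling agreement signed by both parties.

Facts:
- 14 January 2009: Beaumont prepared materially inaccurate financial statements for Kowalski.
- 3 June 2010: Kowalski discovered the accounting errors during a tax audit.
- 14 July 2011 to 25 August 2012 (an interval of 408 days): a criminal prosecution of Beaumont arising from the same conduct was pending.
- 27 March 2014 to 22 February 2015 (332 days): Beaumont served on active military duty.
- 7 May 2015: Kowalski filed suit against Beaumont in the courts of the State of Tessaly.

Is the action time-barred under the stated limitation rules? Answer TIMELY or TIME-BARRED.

TIMELY

The claim accrued on 3 June 2010 — the later of the 14 January 2009 act and the 3 June 2010 discovery.
Adding the 3 years base period to 3 June 2010 gives a deadline of 3 June 2013, before any tolling.
The period was tolled for 408 days by the pending criminal prosecution (14 July 2011 to 25 August 2012), pushing the deadline to 16 July 2014.
Because the defendant's active military service ran from 27 March 2014 to 22 February 2015, the deadline is extended by 332 days to 13 June 2015.
Filing on 7 May 2015 beat the 13 June 2015 deadline — the action is timely.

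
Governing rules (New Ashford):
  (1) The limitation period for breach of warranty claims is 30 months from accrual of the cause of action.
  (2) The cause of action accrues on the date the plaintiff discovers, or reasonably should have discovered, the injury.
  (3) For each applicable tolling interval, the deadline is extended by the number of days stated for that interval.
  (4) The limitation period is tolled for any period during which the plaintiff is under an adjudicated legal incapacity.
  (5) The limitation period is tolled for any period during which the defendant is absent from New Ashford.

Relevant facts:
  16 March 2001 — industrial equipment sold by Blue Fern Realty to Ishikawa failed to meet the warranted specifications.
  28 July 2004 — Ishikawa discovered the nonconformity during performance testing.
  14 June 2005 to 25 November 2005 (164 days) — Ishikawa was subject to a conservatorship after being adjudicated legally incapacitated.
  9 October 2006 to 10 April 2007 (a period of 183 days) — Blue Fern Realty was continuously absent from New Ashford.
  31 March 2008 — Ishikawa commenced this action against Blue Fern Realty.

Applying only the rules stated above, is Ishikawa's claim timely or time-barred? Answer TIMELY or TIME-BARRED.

TIME-BARRED

Accrual is tied to discovery, so the period began on 28 July 2004 rather than on 16 March 2001 when the act occurred.
The untolled deadline — 30 months after 28 July 2004 — is 28 January 2007.
The period was tolled for 164 days by the plaintiff's legal incapacity (14 June 2005 to 25 November 2005), pushing the deadline to 11 July 2007.
The defendant's absence from the jurisdiction from 9 October 2006 to 10 April 2007 tolled the period for 183 days, extending the deadline to 10 January 2008.
The 31 March 2008 filing falls after the 10 January 2008 deadline; the claim is time-barred.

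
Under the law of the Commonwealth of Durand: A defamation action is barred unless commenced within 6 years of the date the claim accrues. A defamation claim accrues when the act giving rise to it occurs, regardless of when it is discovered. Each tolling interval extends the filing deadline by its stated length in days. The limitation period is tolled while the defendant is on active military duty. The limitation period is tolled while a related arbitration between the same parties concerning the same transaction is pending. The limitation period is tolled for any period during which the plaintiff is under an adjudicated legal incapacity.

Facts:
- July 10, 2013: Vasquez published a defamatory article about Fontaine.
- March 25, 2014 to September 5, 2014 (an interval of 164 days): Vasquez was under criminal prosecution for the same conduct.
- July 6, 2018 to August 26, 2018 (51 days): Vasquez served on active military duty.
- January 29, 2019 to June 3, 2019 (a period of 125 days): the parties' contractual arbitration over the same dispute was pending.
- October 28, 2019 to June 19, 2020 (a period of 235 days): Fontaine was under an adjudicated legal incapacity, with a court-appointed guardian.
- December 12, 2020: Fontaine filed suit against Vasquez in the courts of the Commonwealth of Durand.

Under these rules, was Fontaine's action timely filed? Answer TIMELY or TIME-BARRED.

The claim accrued on July 10, 2013, when the wrongful act occurred.
6 years from July 10, 2013 is July 10, 2019.
Because the defendant's active military service ran from July 6, 2018 to August 26, 2018, the deadline is extended by 51 days to August 30, 2019.
Because the pending related arbitration ran from January 29, 2019 to June 3, 2019, the deadline is extended by 125 days to January 2, 2020.
Because the plaintiff's legal incapacity ran from October 28, 2019 to June 19, 2020, the deadline is extended by 235 days to August 24, 2020.
No stated provision tolls the period for a criminal prosecution, so the interval from March 25, 2014 to September 5, 2014 has no effect on the deadline.
Fontaine filed on December 12, 2020, after the August 24, 2020 deadline, so the action is time-barred.

TIME-BARRED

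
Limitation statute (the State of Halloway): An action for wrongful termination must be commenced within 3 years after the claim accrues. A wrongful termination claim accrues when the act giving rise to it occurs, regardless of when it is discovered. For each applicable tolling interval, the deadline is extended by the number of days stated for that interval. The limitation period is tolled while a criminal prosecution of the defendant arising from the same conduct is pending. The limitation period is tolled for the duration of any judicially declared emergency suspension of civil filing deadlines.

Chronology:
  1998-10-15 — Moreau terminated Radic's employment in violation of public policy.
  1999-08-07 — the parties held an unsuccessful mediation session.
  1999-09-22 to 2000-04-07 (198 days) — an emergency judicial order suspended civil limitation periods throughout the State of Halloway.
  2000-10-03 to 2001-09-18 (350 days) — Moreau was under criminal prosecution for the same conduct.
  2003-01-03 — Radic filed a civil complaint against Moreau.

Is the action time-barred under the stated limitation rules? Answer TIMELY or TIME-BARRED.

TIMELY

The limitation period began to run on 1998-10-15.
Adding the 3 years base period to 1998-10-15 gives a deadline of 2001-10-15, before any tolling.
Because the emergency suspension of filing deadlines ran from 1999-09-22 to 2000-04-07, the deadline is extended by 198 days to 2002-05-01.
The pending criminal prosecution from 2000-10-03 to 2001-09-18 tolled the period for 350 days, extending the deadline to 2003-04-16.
The other events in the timeline have no effect on the limitation period under the stated rules.
The 2003-01-03 filing precedes the 2003-04-16 deadline; the claim is timely.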